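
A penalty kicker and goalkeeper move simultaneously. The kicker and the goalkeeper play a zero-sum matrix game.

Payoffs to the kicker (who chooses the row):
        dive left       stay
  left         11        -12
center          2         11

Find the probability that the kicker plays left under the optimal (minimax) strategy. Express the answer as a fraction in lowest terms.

9/32

Row minima are -12 and 2, so the kicker's maximin is 2; column maxima are 11 and 11, so the goalkeeper's minimax is 11. These differ, so the equilibrium is in mixed strategies.
Let the kicker play left with probability p. The goalkeeper is indifferent when 11p + 2(1−p) = −12p + 11(1−p), giving p = 9/32.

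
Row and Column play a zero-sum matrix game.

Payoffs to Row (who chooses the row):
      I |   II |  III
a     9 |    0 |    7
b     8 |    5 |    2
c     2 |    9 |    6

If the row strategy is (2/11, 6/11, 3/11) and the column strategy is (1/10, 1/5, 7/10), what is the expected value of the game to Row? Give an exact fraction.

247/55

Against (1/10, 1/5, 7/10), each row's expected payoff is a: 29/5; b: 16/5; c: 31/5.
Taking the (2/11, 6/11, 3/11)-weighted average: (2/11)·(29/5) + (6/11)·(16/5) + (3/11)·(31/5) = 247/55.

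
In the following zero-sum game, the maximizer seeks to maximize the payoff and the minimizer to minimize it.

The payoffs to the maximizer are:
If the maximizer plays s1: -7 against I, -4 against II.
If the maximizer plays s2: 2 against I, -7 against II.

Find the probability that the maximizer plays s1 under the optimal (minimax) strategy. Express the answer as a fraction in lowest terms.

3/4

Row minima are -7 and -7, so the maximizer's maximin is -7; column maxima are 2 and -4, so the minimizer's minimax is -4. These differ, so the equilibrium is in mixed strategies.
Let the maximizer play s1 with probability p. The minimizer is indifferent when −7p + 2(1−p) = −4p − 7(1−p), giving p = 3/4.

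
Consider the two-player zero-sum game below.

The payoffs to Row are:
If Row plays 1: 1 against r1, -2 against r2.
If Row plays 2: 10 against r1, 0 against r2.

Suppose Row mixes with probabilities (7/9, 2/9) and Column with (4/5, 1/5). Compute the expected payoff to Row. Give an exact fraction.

Against (4/5, 1/5), each row's expected payoff is 1: 2/5; 2: 8.
Taking the (7/9, 2/9)-weighted average: (7/9)·(2/5) + (2/9)·(8) = 94/45.

94/45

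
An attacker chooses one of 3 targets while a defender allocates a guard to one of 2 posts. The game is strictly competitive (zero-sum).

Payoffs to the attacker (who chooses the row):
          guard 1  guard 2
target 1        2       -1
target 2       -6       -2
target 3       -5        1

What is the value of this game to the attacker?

-1/3

Row target 2 is strictly dominated by row target 3, so the attacker never plays it.
The remaining 2×2 game on (target 1, target 3) × (guard 1, guard 2) has no saddle point. Let the attacker play target 1 with probability p; indifference gives 2p − 5(1−p) = −p + (1−p), so p = 2/3.
Similarly the defender's optimal q on guard 1 is 2/9, and the value is 2·(2/9) + (-1)·(7/9) = -1/3.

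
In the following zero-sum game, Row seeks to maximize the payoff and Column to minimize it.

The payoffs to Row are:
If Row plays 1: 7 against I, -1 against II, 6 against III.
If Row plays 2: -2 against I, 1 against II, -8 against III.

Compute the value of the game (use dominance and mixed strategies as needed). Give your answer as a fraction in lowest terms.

-1/8

Column I is strictly dominated by III for Column (it gives Row more in every row).
The remaining 2×2 game on (1, 2) × (II, III) has no saddle point. Let Row play 1 with probability p; indifference gives −p + (1−p) = 6p − 8(1−p), so p = 9/16.
Similarly Column's optimal q on II is 7/8, and the value is -1·(7/8) + (6)·(1/8) = -1/8.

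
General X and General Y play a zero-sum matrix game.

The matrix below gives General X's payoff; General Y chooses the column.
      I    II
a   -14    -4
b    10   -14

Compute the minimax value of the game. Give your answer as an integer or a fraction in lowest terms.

Row minima are -14 and -14, so General X's maximin is -14; column maxima are 10 and -4, so General Y's minimax is -4. These differ, so the equilibrium is in mixed strategies.
Let General X play a with probability p. General Y is indifferent when −14p + 10(1−p) = −4p − 14(1−p), giving p = 12/17.
Let General Y play I with probability q. General X is indifferent when −14q − 4(1−q) = 10q − 14(1−q), giving q = 5/17.
The value is -14·(5/17) + (-4)·(12/17) = -118/17.

-118/17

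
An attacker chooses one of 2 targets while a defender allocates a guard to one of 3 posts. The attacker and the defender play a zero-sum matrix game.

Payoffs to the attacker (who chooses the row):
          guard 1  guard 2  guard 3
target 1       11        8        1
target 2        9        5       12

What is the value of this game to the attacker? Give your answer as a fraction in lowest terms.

Column guard 1 is strictly dominated by guard 2 for the defender (it gives the attacker more in every row).
The remaining 2×2 game on (target 1, target 2) × (guard 2, guard 3) has no saddle point. Let the attacker play target 1 with probability p; indifference gives 8p + 5(1−p) = p + 12(1−p), so p = 1/2.
Similarly the defender's optimal q on guard 2 is 11/14, and the value is 8·(11/14) + (1)·(3/14) = 13/2.

13/2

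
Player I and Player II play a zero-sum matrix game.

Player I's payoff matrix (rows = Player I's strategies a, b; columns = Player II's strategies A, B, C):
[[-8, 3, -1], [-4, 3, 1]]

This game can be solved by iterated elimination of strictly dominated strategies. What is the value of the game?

-4

Column B is strictly dominated by A for Player II (-8<3, -4<3); eliminate B.
Column C is strictly dominated by A for Player II (-8<-1, -4<1); eliminate C.
Row a is strictly dominated by row b (-4>-8); eliminate a.
Only (b, A) remains, with payoff -4.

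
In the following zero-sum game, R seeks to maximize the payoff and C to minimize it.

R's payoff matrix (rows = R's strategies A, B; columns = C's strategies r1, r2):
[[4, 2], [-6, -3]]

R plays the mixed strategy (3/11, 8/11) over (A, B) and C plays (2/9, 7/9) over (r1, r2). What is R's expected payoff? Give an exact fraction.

Against (2/9, 7/9), each row's expected payoff is A: 22/9; B: -11/3.
Taking the (3/11, 8/11)-weighted average: (3/11)·(22/9) + (8/11)·(-11/3) = -2.

-2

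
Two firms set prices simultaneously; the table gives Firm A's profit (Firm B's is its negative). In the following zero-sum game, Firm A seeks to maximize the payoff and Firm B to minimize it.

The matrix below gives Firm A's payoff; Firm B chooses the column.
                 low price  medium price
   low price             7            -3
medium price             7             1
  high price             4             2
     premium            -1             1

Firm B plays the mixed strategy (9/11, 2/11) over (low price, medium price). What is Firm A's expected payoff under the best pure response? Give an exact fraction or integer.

65/11

low price: (7)·(9/11) + (-3)·(2/11) = 57/11.
medium price: (7)·(9/11) + (1)·(2/11) = 65/11.
high price: (4)·(9/11) + (2)·(2/11) = 40/11.
premium: (-1)·(9/11) + (1)·(2/11) = -7/11.
The best pure response is medium price with expected payoff 65/11.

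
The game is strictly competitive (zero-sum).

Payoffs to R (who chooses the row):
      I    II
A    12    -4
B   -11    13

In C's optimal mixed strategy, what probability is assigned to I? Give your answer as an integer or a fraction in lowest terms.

17/40

Row minima are -4 and -11, so R's maximin is -4; column maxima are 12 and 13, so C's minimax is 12. These differ, so the equilibrium is in mixed strategies.
Let C play I with probability q. R is indifferent when 12q − 4(1−q) = −11q + 13(1−q), giving q = 17/40.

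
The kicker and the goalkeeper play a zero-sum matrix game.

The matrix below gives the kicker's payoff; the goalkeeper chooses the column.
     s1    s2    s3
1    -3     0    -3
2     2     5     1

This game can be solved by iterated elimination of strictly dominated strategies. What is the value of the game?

Column s2 is strictly dominated by s1 for the goalkeeper (-3<0, 2<5); eliminate s2.
Row 1 is strictly dominated by row 2 (2>-3, 1>-3); eliminate 1.
Column s1 is strictly dominated by s3 for the goalkeeper (1<2); eliminate s1.
Only (2, s3) remains, with payoff 1.

1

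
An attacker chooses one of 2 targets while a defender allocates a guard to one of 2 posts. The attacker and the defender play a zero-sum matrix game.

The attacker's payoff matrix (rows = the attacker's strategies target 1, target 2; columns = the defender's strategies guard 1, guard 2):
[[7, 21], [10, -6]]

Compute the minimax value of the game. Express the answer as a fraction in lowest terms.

Row minima are 7 and -6, so the attacker's maximin is 7; column maxima are 10 and 21, so the defender's minimax is 10. These differ, so the equilibrium is in mixed strategies.
Let the attacker play target 1 with probability p. The defender is indifferent when 7p + 10(1−p) = 21p − 6(1−p), giving p = 8/15.
Let the defender play guard 1 with probability q. The attacker is indifferent when 7q + 21(1−q) = 10q − 6(1−q), giving q = 9/10.
The value is 7·(9/10) + (21)·(1/10) = 42/5.

42/5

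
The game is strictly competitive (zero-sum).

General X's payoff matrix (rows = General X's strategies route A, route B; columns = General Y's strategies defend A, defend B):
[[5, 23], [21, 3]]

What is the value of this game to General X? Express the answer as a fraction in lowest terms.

13

Row minima are 5 and 3, so General X's maximin is 5; column maxima are 21 and 23, so General Y's minimax is 21. These differ, so the equilibrium is in mixed strategies.
Let General X play route A with probability p. General Y is indifferent when 5p + 21(1−p) = 23p + 3(1−p), giving p = 1/2.
Let General Y play defend A with probability q. General X is indifferent when 5q + 23(1−q) = 21q + 3(1−q), giving q = 5/9.
The value is 5·(5/9) + (23)·(4/9) = 13.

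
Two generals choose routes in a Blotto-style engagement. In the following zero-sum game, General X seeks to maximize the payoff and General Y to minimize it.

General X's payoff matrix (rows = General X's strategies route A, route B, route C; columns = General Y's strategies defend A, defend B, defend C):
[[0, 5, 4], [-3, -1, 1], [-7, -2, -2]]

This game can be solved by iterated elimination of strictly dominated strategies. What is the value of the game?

0

Row route C is strictly dominated by row route A (0>-7, 5>-2, 4>-2); eliminate route C.
Row route B is strictly dominated by row route A (0>-3, 5>-1, 4>1); eliminate route B.
Column defend B is strictly dominated by defend A for General Y (0<5); eliminate defend B.
Column defend C is strictly dominated by defend A for General Y (0<4); eliminate defend C.
Only (route A, defend A) remains, with payoff 0.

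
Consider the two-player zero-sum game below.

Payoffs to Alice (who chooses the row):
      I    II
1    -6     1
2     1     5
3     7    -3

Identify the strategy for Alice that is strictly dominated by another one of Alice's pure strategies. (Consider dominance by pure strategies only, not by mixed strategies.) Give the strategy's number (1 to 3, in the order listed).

1

Compare 1 with 2: 1 > -6, 5 > 1.
So 2 strictly dominates 1 for Alice; 1 is strictly dominated.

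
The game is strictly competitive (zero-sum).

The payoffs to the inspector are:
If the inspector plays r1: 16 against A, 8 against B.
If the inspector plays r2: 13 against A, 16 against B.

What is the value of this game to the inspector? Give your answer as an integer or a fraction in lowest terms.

Row minima are 8 and 13, so the inspector's maximin is 13; column maxima are 16 and 16, so the inspectee's minimax is 16. These differ, so the equilibrium is in mixed strategies.
Let the inspector play r1 with probability p. The inspectee is indifferent when 16p + 13(1−p) = 8p + 16(1−p), giving p = 3/11.
Let the inspectee play A with probability q. The inspector is indifferent when 16q + 8(1−q) = 13q + 16(1−q), giving q = 8/11.
The value is 16·(8/11) + (8)·(3/11) = 152/11.

152/11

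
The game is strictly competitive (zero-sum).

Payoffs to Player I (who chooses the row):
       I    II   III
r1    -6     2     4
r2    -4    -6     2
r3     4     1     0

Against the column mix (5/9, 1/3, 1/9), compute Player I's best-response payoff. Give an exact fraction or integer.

r1: (-6)·(5/9) + (2)·(1/3) + (4)·(1/9) = -20/9.
r2: (-4)·(5/9) + (-6)·(1/3) + (2)·(1/9) = -4.
r3: (4)·(5/9) + (1)·(1/3) + (0)·(1/9) = 23/9.
The best pure response is r3 with expected payoff 23/9.

23/9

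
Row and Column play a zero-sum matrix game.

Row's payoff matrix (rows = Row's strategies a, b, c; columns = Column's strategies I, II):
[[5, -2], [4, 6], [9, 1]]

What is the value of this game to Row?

5

Row a is strictly dominated by row c, so Row never plays it.
The remaining 2×2 game on (b, c) × (I, II) has no saddle point. Let Row play b with probability p; indifference gives 4p + 9(1−p) = 6p + (1−p), so p = 4/5.
Similarly Column's optimal q on I is 1/2, and the value is 4·(1/2) + (6)·(1/2) = 5.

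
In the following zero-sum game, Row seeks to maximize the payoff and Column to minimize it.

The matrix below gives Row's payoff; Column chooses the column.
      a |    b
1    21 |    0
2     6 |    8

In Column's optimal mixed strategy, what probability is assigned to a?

Row minima are 0 and 6, so Row's maximin is 6; column maxima are 21 and 8, so Column's minimax is 8. These differ, so the equilibrium is in mixed strategies.
Let Column play a with probability q. Row is indifferent when 21q = 6q + 8(1−q), giving q = 8/23.

8/23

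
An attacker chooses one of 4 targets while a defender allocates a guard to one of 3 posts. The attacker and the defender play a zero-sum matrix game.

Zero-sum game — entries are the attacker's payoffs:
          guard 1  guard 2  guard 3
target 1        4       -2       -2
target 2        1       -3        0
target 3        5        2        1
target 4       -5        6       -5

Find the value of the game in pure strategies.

Row minima: -2, -3, 1, -5 → the attacker's maximin is 1.
Column maxima: 5, 6, 1 → the defender's minimax is 1.
They coincide at (target 3, guard 3), so the value is 1.

1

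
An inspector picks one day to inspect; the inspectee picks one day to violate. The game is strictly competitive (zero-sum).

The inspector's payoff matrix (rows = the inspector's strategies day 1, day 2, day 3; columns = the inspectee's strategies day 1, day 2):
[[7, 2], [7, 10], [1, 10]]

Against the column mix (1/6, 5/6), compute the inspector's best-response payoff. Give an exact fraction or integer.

day 1: (7)·(1/6) + (2)·(5/6) = 17/6.
day 2: (7)·(1/6) + (10)·(5/6) = 19/2.
day 3: (1)·(1/6) + (10)·(5/6) = 17/2.
The best pure response is day 2 with expected payoff 19/2.

19/2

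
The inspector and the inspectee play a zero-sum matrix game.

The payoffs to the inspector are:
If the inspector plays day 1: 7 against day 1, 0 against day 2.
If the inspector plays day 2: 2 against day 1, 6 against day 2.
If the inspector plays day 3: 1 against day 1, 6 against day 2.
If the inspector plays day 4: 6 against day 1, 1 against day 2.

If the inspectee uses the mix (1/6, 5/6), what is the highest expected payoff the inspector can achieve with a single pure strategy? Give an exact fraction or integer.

day 1: (7)·(1/6) + (0)·(5/6) = 7/6.
day 2: (2)·(1/6) + (6)·(5/6) = 16/3.
day 3: (1)·(1/6) + (6)·(5/6) = 31/6.
day 4: (6)·(1/6) + (1)·(5/6) = 11/6.
The best pure response is day 2 with expected payoff 16/3.

16/3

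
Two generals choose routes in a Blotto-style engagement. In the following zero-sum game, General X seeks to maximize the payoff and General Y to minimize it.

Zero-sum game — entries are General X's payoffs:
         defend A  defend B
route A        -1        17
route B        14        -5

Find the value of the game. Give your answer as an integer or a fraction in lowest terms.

233/37

Row minima are -1 and -5, so General X's maximin is -1; column maxima are 14 and 17, so General Y's minimax is 14. These differ, so the equilibrium is in mixed strategies.
Let General X play route A with probability p. General Y is indifferent when −p + 14(1−p) = 17p − 5(1−p), giving p = 19/37.
Let General Y play defend A with probability q. General X is indifferent when −q + 17(1−q) = 14q − 5(1−q), giving q = 22/37.
The value is -1·(22/37) + (17)·(15/37) = 233/37.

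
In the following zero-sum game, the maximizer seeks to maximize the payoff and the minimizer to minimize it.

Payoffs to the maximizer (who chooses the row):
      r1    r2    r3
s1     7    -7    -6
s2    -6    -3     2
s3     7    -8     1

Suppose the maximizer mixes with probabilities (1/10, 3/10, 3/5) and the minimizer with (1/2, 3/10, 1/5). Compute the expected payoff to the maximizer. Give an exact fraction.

Against (1/2, 3/10, 1/5), each row's expected payoff is s1: 1/5; s2: -7/2; s3: 13/10.
Taking the (1/10, 3/10, 3/5)-weighted average: (1/10)·(1/5) + (3/10)·(-7/2) + (3/5)·(13/10) = -1/4.

-1/4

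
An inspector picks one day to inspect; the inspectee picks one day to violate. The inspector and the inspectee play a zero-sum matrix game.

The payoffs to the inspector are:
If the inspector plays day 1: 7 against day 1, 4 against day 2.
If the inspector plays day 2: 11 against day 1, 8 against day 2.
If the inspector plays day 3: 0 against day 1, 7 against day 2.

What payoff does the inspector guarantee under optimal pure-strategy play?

8

Row minima: 4, 8, 0 → the inspector's maximin is 8.
Column maxima: 11, 8 → the inspectee's minimax is 8.
They coincide at (day 2, day 2), so the value is 8.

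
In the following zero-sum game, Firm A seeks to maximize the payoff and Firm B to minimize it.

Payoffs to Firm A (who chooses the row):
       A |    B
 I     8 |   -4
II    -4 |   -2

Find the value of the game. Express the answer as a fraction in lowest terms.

Row minima are -4 and -4, so Firm A's maximin is -4; column maxima are 8 and -2, so Firm B's minimax is -2. These differ, so the equilibrium is in mixed strategies.
Let Firm A play I with probability p. Firm B is indifferent when 8p − 4(1−p) = −4p − 2(1−p), giving p = 1/7.
Let Firm B play A with probability q. Firm A is indifferent when 8q − 4(1−q) = −4q − 2(1−q), giving q = 1/7.
The value is 8·(1/7) + (-4)·(6/7) = -16/7.

-16/7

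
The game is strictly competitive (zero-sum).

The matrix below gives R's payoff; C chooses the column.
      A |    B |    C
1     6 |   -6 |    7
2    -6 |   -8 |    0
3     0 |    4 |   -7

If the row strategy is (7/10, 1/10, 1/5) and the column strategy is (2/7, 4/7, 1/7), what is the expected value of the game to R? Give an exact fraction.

-61/70

Against (2/7, 4/7, 1/7), each row's expected payoff is 1: -5/7; 2: -44/7; 3: 9/7.
Taking the (7/10, 1/10, 1/5)-weighted average: (7/10)·(-5/7) + (1/10)·(-44/7) + (1/5)·(9/7) = -61/70.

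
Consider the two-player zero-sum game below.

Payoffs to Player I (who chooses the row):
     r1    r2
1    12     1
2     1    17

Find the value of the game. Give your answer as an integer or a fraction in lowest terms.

Row minima are 1 and 1, so Player I's maximin is 1; column maxima are 12 and 17, so Player II's minimax is 12. These differ, so the equilibrium is in mixed strategies.
Let Player I play 1 with probability p. Player II is indifferent when 12p + (1−p) = p + 17(1−p), giving p = 16/27.
Let Player II play r1 with probability q. Player I is indifferent when 12q + (1−q) = q + 17(1−q), giving q = 16/27.
The value is 12·(16/27) + (1)·(11/27) = 203/27.

203/27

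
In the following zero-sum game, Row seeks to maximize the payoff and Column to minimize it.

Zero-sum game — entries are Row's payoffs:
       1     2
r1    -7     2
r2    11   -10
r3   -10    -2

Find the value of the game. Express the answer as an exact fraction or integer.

Row r3 is strictly dominated by row r1, so Row never plays it.
The remaining 2×2 game on (r1, r2) × (1, 2) has no saddle point. Let Row play r1 with probability p; indifference gives −7p + 11(1−p) = 2p − 10(1−p), so p = 7/10.
Similarly Column's optimal q on 1 is 2/5, and the value is -7·(2/5) + (2)·(3/5) = -8/5.

-8/5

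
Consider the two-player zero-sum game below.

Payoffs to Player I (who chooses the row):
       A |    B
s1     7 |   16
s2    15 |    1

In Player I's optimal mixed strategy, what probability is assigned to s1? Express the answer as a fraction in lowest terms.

Row minima are 7 and 1, so Player I's maximin is 7; column maxima are 15 and 16, so Player II's minimax is 15. These differ, so the equilibrium is in mixed strategies.
Let Player I play s1 with probability p. Player II is indifferent when 7p + 15(1−p) = 16p + (1−p), giving p = 14/23.

14/23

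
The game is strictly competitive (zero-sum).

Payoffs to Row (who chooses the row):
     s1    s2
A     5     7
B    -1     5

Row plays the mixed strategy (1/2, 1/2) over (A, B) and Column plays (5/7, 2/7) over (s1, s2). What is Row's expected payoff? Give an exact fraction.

Against (5/7, 2/7), each row's expected payoff is A: 39/7; B: 5/7.
Taking the (1/2, 1/2)-weighted average: (1/2)·(39/7) + (1/2)·(5/7) = 22/7.

22/7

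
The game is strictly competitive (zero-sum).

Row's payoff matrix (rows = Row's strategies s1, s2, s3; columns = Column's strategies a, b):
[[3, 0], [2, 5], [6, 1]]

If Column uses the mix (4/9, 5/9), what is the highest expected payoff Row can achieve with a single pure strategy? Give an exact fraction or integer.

11/3

s1: (3)·(4/9) + (0)·(5/9) = 4/3.
s2: (2)·(4/9) + (5)·(5/9) = 11/3.
s3: (6)·(4/9) + (1)·(5/9) = 29/9.
The best pure response is s2 with expected payoff 11/3.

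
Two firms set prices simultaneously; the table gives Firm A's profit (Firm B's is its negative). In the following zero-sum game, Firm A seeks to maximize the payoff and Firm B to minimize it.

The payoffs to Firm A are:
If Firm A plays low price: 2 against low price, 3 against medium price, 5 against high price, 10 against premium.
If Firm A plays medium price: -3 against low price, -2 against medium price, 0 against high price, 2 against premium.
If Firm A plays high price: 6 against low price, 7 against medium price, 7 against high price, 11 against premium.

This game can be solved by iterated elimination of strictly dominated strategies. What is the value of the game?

Column premium is strictly dominated by low price for Firm B (2<10, -3<2, 6<11); eliminate premium.
Column medium price is strictly dominated by low price for Firm B (2<3, -3<-2, 6<7); eliminate medium price.
Row low price is strictly dominated by row high price (6>2, 7>5); eliminate low price.
Row medium price is strictly dominated by row high price (6>-3, 7>0); eliminate medium price.
Column high price is strictly dominated by low price for Firm B (6<7); eliminate high price.
Only (high price, low price) remains, with payoff 6.

6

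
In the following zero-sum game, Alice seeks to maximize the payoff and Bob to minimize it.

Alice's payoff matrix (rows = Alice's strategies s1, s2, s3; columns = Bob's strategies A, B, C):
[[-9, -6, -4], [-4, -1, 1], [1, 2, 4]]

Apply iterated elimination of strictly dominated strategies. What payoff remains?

Column B is strictly dominated by A for Bob (-9<-6, -4<-1, 1<2); eliminate B.
Row s1 is strictly dominated by row s2 (-4>-9, 1>-4); eliminate s1.
Column C is strictly dominated by A for Bob (-4<1, 1<4); eliminate C.
Row s2 is strictly dominated by row s3 (1>-4); eliminate s2.
Only (s3, A) remains, with payoff 1.

1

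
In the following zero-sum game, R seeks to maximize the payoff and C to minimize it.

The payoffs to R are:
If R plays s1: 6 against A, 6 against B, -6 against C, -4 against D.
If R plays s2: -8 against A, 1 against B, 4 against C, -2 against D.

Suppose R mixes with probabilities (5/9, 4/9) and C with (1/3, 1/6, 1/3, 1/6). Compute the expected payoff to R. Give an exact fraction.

-13/27

Against (1/3, 1/6, 1/3, 1/6), each row's expected payoff is s1: 1/3; s2: -3/2.
Taking the (5/9, 4/9)-weighted average: (5/9)·(1/3) + (4/9)·(-3/2) = -13/27.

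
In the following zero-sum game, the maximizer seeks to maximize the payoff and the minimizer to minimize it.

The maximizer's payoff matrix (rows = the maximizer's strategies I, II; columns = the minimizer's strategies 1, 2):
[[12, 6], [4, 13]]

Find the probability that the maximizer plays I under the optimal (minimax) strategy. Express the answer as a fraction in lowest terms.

Row minima are 6 and 4, so the maximizer's maximin is 6; column maxima are 12 and 13, so the minimizer's minimax is 12. These differ, so the equilibrium is in mixed strategies.
Let the maximizer play I with probability p. The minimizer is indifferent when 12p + 4(1−p) = 6p + 13(1−p), giving p = 3/5.

3/5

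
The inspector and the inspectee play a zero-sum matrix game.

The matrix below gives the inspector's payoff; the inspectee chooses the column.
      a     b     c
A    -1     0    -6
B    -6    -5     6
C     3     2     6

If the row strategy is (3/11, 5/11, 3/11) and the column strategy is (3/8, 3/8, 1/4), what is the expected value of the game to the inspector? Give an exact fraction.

-69/88

Against (3/8, 3/8, 1/4), each row's expected payoff is A: -15/8; B: -21/8; C: 27/8.
Taking the (3/11, 5/11, 3/11)-weighted average: (3/11)·(-15/8) + (5/11)·(-21/8) + (3/11)·(27/8) = -69/88.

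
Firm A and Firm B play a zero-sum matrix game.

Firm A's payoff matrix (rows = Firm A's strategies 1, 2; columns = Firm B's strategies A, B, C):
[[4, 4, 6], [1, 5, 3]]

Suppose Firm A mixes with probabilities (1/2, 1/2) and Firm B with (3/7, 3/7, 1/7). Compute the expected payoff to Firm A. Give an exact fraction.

Against (3/7, 3/7, 1/7), each row's expected payoff is 1: 30/7; 2: 3.
Taking the (1/2, 1/2)-weighted average: (1/2)·(30/7) + (1/2)·(3) = 51/14.

51/14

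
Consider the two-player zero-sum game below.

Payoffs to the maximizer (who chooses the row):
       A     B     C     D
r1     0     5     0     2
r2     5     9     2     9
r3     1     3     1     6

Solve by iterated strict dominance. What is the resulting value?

2

Row r1 is strictly dominated by row r2 (5>0, 9>5, 2>0, 9>2); eliminate r1.
Row r3 is strictly dominated by row r2 (5>1, 9>3, 2>1, 9>6); eliminate r3.
Column D is strictly dominated by A for the minimizer (5<9); eliminate D.
Column A is strictly dominated by C for the minimizer (2<5); eliminate A.
Column B is strictly dominated by C for the minimizer (2<9); eliminate B.
Only (r2, C) remains, with payoff 2.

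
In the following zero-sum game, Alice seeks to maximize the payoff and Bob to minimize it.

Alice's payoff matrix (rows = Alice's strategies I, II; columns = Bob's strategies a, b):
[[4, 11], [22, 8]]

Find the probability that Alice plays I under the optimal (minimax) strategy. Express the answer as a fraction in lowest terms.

2/3

Row minima are 4 and 8, so Alice's maximin is 8; column maxima are 22 and 11, so Bob's minimax is 11. These differ, so the equilibrium is in mixed strategies.
Let Alice play I with probability p. Bob is indifferent when 4p + 22(1−p) = 11p + 8(1−p), giving p = 2/3.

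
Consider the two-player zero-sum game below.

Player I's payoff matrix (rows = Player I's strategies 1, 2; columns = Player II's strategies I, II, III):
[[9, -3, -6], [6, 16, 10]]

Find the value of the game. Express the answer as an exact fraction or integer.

126/19

Column II is strictly dominated by III for Player II (it gives Player I more in every row).
The remaining 2×2 game on (1, 2) × (I, III) has no saddle point. Let Player I play 1 with probability p; indifference gives 9p + 6(1−p) = −6p + 10(1−p), so p = 4/19.
Similarly Player II's optimal q on I is 16/19, and the value is 9·(16/19) + (-6)·(3/19) = 126/19.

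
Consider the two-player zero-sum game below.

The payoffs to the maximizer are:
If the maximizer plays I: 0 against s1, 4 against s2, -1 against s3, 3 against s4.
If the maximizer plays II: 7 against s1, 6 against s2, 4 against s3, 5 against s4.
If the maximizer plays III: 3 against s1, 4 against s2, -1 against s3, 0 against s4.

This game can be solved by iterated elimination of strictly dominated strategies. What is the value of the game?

Row I is strictly dominated by row II (7>0, 6>4, 4>-1, 5>3); eliminate I.
Row III is strictly dominated by row II (7>3, 6>4, 4>-1, 5>0); eliminate III.
Column s4 is strictly dominated by s3 for the minimizer (4<5); eliminate s4.
Column s2 is strictly dominated by s3 for the minimizer (4<6); eliminate s2.
Column s1 is strictly dominated by s3 for the minimizer (4<7); eliminate s1.
Only (II, s3) remains, with payoff 4.

4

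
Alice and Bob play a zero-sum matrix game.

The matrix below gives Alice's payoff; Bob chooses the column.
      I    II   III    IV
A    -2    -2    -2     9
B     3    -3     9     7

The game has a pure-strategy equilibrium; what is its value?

-2

Row minima: -2, -3 → Alice's maximin is -2.
Column maxima: 3, -2, 9, 9 → Bob's minimax is -2.
They coincide at (A, II), so the value is -2.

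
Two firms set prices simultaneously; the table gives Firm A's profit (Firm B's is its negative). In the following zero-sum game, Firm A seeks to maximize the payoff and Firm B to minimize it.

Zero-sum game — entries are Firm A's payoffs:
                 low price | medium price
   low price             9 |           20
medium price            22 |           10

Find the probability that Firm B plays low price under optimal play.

Row minima are 9 and 10, so Firm A's maximin is 10; column maxima are 22 and 20, so Firm B's minimax is 20. These differ, so the equilibrium is in mixed strategies.
Let Firm B play low price with probability q. Firm A is indifferent when 9q + 20(1−q) = 22q + 10(1−q), giving q = 10/23.

10/23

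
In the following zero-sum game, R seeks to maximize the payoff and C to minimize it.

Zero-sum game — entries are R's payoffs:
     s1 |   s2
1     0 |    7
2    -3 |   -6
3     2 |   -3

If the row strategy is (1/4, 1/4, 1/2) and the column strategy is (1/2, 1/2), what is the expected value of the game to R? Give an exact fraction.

Against (1/2, 1/2), each row's expected payoff is 1: 7/2; 2: -9/2; 3: -1/2.
Taking the (1/4, 1/4, 1/2)-weighted average: (1/4)·(7/2) + (1/4)·(-9/2) + (1/2)·(-1/2) = -1/2.

-1/2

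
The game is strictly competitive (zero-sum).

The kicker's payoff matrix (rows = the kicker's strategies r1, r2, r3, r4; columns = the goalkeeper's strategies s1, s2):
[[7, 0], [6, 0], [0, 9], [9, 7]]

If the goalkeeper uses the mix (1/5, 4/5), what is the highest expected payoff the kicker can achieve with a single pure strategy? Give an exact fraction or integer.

37/5

r1: (7)·(1/5) + (0)·(4/5) = 7/5.
r2: (6)·(1/5) + (0)·(4/5) = 6/5.
r3: (0)·(1/5) + (9)·(4/5) = 36/5.
r4: (9)·(1/5) + (7)·(4/5) = 37/5.
The best pure response is r4 with expected payoff 37/5.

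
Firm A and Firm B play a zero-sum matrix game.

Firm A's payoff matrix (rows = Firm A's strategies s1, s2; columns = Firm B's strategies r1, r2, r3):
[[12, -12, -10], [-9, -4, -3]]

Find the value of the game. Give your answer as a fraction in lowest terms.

-156/29

Column r3 is strictly dominated by r2 for Firm B (it gives Firm A more in every row).
The remaining 2×2 game on (s1, s2) × (r1, r2) has no saddle point. Let Firm A play s1 with probability p; indifference gives 12p − 9(1−p) = −12p − 4(1−p), so p = 5/29.
Similarly Firm B's optimal q on r1 is 8/29, and the value is 12·(8/29) + (-12)·(21/29) = -156/29.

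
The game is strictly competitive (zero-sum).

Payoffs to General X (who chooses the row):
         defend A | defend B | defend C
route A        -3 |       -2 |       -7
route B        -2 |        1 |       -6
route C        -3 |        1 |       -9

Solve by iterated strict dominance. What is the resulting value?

Row route A is strictly dominated by row route B (-2>-3, 1>-2, -6>-7); eliminate route A.
Column defend A is strictly dominated by defend C for General Y (-6<-2, -9<-3); eliminate defend A.
Column defend B is strictly dominated by defend C for General Y (-6<1, -9<1); eliminate defend B.
Row route C is strictly dominated by row route B (-6>-9); eliminate route C.
Only (route B, defend C) remains, with payoff -6.

-6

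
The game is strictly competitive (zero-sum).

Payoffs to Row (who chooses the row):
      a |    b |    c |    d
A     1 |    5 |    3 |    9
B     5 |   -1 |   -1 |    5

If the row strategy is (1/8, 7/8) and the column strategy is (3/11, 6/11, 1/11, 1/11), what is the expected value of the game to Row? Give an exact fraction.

Against (3/11, 6/11, 1/11, 1/11), each row's expected payoff is A: 45/11; B: 13/11.
Taking the (1/8, 7/8)-weighted average: (1/8)·(45/11) + (7/8)·(13/11) = 17/11.

17/11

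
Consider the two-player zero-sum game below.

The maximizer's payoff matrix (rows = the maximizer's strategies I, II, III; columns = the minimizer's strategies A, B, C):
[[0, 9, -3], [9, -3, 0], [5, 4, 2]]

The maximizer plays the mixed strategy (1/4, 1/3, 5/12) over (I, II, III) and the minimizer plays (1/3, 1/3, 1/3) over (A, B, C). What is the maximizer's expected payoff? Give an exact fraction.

97/36

Against (1/3, 1/3, 1/3), each row's expected payoff is I: 2; II: 2; III: 11/3.
Taking the (1/4, 1/3, 5/12)-weighted average: (1/4)·(2) + (1/3)·(2) + (5/12)·(11/3) = 97/36.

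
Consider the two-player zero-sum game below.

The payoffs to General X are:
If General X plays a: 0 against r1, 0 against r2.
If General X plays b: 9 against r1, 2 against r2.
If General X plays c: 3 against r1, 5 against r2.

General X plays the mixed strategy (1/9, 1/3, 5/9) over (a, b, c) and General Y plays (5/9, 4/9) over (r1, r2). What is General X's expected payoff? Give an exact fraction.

Against (5/9, 4/9), each row's expected payoff is a: 0; b: 53/9; c: 35/9.
Taking the (1/9, 1/3, 5/9)-weighted average: (1/9)·(0) + (1/3)·(53/9) + (5/9)·(35/9) = 334/81.

334/81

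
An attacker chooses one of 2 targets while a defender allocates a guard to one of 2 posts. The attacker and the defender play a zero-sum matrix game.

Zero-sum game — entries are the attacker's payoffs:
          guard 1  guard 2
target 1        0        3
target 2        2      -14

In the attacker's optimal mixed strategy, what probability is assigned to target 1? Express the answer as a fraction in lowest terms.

Row minima are 0 and -14, so the attacker's maximin is 0; column maxima are 2 and 3, so the defender's minimax is 2. These differ, so the equilibrium is in mixed strategies.
Let the attacker play target 1 with probability p. The defender is indifferent when 2(1−p) = 3p − 14(1−p), giving p = 16/19.

16/19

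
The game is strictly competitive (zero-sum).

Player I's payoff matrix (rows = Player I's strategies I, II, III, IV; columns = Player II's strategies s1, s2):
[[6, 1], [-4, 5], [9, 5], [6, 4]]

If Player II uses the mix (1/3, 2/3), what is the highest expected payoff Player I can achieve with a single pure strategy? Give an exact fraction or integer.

I: (6)·(1/3) + (1)·(2/3) = 8/3.
II: (-4)·(1/3) + (5)·(2/3) = 2.
III: (9)·(1/3) + (5)·(2/3) = 19/3.
IV: (6)·(1/3) + (4)·(2/3) = 14/3.
The best pure response is III with expected payoff 19/3.

19/3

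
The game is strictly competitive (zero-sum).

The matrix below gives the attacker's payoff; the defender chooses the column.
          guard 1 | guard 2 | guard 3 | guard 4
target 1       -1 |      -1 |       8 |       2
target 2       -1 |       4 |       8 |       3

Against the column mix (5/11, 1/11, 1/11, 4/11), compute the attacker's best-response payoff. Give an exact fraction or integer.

19/11

target 1: (-1)·(5/11) + (-1)·(1/11) + (8)·(1/11) + (2)·(4/11) = 10/11.
target 2: (-1)·(5/11) + (4)·(1/11) + (8)·(1/11) + (3)·(4/11) = 19/11.
The best pure response is target 2 with expected payoff 19/11.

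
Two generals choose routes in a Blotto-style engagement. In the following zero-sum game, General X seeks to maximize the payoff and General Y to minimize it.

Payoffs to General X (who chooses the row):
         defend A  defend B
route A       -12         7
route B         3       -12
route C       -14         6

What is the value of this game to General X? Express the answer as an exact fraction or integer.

-123/34

Row route C is strictly dominated by row route A, so General X never plays it.
The remaining 2×2 game on (route A, route B) × (defend A, defend B) has no saddle point. Let General X play route A with probability p; indifference gives −12p + 3(1−p) = 7p − 12(1−p), so p = 15/34.
Similarly General Y's optimal q on defend A is 19/34, and the value is -12·(19/34) + (7)·(15/34) = -123/34.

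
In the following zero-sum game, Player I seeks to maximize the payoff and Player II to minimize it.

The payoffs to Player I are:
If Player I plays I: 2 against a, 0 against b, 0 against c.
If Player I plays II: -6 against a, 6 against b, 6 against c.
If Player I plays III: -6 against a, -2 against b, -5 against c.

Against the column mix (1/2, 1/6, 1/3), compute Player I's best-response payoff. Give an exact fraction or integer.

I: (2)·(1/2) + (0)·(1/6) + (0)·(1/3) = 1.
II: (-6)·(1/2) + (6)·(1/6) + (6)·(1/3) = 0.
III: (-6)·(1/2) + (-2)·(1/6) + (-5)·(1/3) = -5.
The best pure response is I with expected payoff 1.

1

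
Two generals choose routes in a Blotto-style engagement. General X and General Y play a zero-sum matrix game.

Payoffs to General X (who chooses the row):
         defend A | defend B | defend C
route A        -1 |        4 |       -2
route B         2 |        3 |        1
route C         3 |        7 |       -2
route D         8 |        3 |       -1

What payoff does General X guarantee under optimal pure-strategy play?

1

Row minima: -2, 1, -2, -1 → General X's maximin is 1.
Column maxima: 8, 7, 1 → General Y's minimax is 1.
They coincide at (route B, defend C), so the value is 1.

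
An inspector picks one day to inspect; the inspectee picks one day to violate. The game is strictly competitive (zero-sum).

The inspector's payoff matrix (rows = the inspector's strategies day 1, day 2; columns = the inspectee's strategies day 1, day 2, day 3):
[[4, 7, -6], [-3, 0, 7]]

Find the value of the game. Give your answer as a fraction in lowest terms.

Column day 2 is strictly dominated by day 1 for the inspectee (it gives the inspector more in every row).
The remaining 2×2 game on (day 1, day 2) × (day 1, day 3) has no saddle point. Let the inspector play day 1 with probability p; indifference gives 4p − 3(1−p) = −6p + 7(1−p), so p = 1/2.
Similarly the inspectee's optimal q on day 1 is 13/20, and the value is 4·(13/20) + (-6)·(7/20) = 1/2.

1/2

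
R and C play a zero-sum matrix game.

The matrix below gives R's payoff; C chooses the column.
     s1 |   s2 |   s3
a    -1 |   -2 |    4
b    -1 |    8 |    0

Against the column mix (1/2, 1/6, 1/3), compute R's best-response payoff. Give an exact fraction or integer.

a: (-1)·(1/2) + (-2)·(1/6) + (4)·(1/3) = 1/2.
b: (-1)·(1/2) + (8)·(1/6) + (0)·(1/3) = 5/6.
The best pure response is b with expected payoff 5/6.

5/6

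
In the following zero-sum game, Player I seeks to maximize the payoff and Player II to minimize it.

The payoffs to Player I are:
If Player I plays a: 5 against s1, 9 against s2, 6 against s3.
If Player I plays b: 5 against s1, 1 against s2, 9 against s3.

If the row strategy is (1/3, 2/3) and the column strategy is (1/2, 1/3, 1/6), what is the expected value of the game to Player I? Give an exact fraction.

Against (1/2, 1/3, 1/6), each row's expected payoff is a: 13/2; b: 13/3.
Taking the (1/3, 2/3)-weighted average: (1/3)·(13/2) + (2/3)·(13/3) = 91/18.

91/18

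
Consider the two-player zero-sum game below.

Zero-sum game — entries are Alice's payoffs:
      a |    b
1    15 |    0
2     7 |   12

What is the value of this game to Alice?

Row minima are 0 and 7, so Alice's maximin is 7; column maxima are 15 and 12, so Bob's minimax is 12. These differ, so the equilibrium is in mixed strategies.
Let Alice play 1 with probability p. Bob is indifferent when 15p + 7(1−p) = 12(1−p), giving p = 1/4.
Let Bob play a with probability q. Alice is indifferent when 15q = 7q + 12(1−q), giving q = 3/5.
The value is 15·(3/5) + (0)·(2/5) = 9.

9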